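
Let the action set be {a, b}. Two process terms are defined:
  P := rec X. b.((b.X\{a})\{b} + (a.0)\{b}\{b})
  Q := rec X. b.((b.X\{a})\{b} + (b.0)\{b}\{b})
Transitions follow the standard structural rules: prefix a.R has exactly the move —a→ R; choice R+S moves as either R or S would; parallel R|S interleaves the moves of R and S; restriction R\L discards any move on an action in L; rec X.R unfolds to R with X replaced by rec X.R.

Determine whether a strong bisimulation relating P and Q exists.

Reachable graph of P (3 states):
  u0 = rec X. b.((b.X\{a})\{b} + (a.0)\{b}\{b}) has moves —b→ u1
  u1 = (b.(rec X. b.((b.X\{a})\{b} + (a.0)\{b}\{b}))\{a})\{b} + (a.0)\{b}\{b} has moves —a→ u2
  u2 = 0\{b}\{b} has moves deadlocked
Reachable graph of Q (2 states):
  v0 = rec X. b.((b.X\{a})\{b} + (b.0)\{b}\{b}) has moves —b→ v1
  v1 = (b.(rec X. b.((b.X\{a})\{b} + (b.0)\{b}\{b}))\{a})\{b} + (b.0)\{b}\{b} has moves deadlocked
Bisimilarity quotient blocks:
  B0 = {u0}
  B1 = {u1}
  B2 = {u2, v1}
  B3 = {v0}
u0 ∈ B0, v0 ∈ B3 → different blocks

not bisimilar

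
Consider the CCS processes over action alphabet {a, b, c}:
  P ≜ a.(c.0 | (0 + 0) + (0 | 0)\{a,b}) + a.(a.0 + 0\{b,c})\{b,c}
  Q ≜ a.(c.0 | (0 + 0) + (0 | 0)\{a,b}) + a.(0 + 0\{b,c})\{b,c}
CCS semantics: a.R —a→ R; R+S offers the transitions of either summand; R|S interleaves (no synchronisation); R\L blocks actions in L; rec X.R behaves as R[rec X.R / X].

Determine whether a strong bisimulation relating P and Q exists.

LTS(P): 5 reachable states
  s0 = a.(c.0 | (0 + 0) + (0 | 0)\{a,b}) + a.(a.0 + 0\{b,c})\{b,c} ⊢ --a--▸ s1, --a--▸ s2
  s1 = (a.0 + 0\{b,c})\{b,c} ⊢ --a--▸ s3
  s2 = c.0 | (0 + 0) + (0 | 0)\{a,b} ⊢ --c--▸ s4
  s3 = 0\{b,c} ⊢ (no moves)
  s4 = 0 | (0 + 0) ⊢ (no moves)
LTS(Q): 4 reachable states
  t0 = a.(c.0 | (0 + 0) + (0 | 0)\{a,b}) + a.(0 + 0\{b,c})\{b,c} ⊢ --a--▸ t1, --a--▸ t2
  t1 = (0 + 0\{b,c})\{b,c} ⊢ (no moves)
  t2 = c.0 | (0 + 0) + (0 | 0)\{a,b} ⊢ --c--▸ t3
  t3 = 0 | (0 + 0) ⊢ (no moves)
Bisimilarity quotient blocks:
  B0 = {s0}
  B1 = {s1}
  B2 = {s3, s4, t1, t3}
  B3 = {s2, t2}
  B4 = {t0}
s0 ∈ B0, t0 ∈ B4 → different blocks

not bisimilar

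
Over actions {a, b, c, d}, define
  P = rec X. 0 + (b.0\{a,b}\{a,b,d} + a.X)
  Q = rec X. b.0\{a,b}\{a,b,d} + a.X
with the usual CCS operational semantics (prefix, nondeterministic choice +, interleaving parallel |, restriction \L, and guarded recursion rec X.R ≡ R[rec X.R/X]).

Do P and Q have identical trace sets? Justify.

trace-equivalent

LTS(P): 2 reachable states
  p0 = rec X. 0 + (b.0\{a,b}\{a,b,d} + a.X) :: --a--▸ p0, --b--▸ p1
  p1 = 0\{a,b}\{a,b,d} :: ∅
LTS(Q): 2 reachable states
  q0 = rec X. b.0\{a,b}\{a,b,d} + a.X :: --a--▸ q0, --b--▸ q1
  q1 = 0\{a,b}\{a,b,d} :: ∅
Coarsest stable partition (strong bisimilarity classes):
  B0 = {p0, q0}
  B1 = {p1, q1}
p0 ∈ B0, q0 ∈ B0 → same block
Bisimilar ⇒ trace-equivalent.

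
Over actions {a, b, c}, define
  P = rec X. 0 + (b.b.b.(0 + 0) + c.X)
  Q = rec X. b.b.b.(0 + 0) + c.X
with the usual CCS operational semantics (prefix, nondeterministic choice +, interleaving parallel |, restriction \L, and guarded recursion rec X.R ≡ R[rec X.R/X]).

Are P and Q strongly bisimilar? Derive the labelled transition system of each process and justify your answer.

P ~ Q

LTS(P): 4 reachable states
  u0 = rec X. 0 + (b.b.b.(0 + 0) + c.X) :: ··b··> u1, ··c··> u0
  u1 = b.b.(0 + 0) :: ··b··> u2
  u2 = b.(0 + 0) :: ··b··> u3
  u3 = 0 + 0 :: ·
LTS(Q): 4 reachable states
  v0 = rec X. b.b.b.(0 + 0) + c.X :: ··b··> v1, ··c··> v0
  v1 = b.b.(0 + 0) :: ··b··> v2
  v2 = b.(0 + 0) :: ··b··> v3
  v3 = 0 + 0 :: ·
Partition-refinement fixed point:
  B0 = {u0, v0}
  B1 = {u1, v1}
  B2 = {u2, v2}
  B3 = {u3, v3}
u0 ∈ B0, v0 ∈ B0 → same block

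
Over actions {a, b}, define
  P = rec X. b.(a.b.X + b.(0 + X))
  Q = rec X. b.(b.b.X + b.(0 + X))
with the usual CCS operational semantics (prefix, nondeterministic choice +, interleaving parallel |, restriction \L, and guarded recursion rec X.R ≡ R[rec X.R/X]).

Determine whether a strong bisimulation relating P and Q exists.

LTS(P): 4 reachable states
  p0 = rec X. b.(a.b.X + b.(0 + X)) | ··b··> p1
  p1 = a.b.(rec X. b.(a.b.X + b.(0 + X))) + b.(0 + (rec X. b.(a.b.X + b.(0 + X)))) | ··a··> p2, ··b··> p3
  p2 = b.(rec X. b.(a.b.X + b.(0 + X))) | ··b··> p0
  p3 = 0 + (rec X. b.(a.b.X + b.(0 + X))) | ··b··> p1
LTS(Q): 4 reachable states
  q0 = rec X. b.(b.b.X + b.(0 + X)) | ··b··> q1
  q1 = b.b.(rec X. b.(b.b.X + b.(0 + X))) + b.(0 + (rec X. b.(b.b.X + b.(0 + X)))) | ··b··> q2, ··b··> q3
  q2 = 0 + (rec X. b.(b.b.X + b.(0 + X))) | ··b··> q1
  q3 = b.(rec X. b.(b.b.X + b.(0 + X))) | ··b··> q0
Coarsest stable partition (strong bisimilarity classes):
  B0 = {p0, p3}
  B1 = {p1}
  B2 = {p2}
  B3 = {q0, q1, q2, q3}
p0 ∈ B0, q0 ∈ B3 → different blocks

P ≁ Q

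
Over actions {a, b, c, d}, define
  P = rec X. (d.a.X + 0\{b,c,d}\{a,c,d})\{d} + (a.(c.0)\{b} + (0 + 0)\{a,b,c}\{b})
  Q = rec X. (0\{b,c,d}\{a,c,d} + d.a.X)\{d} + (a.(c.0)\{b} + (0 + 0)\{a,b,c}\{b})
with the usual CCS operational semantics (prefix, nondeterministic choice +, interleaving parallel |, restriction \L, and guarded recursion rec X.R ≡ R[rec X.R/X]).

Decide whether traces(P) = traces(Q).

LTS(P): 3 reachable states
  u0 = rec X. (d.a.X + 0\{b,c,d}\{a,c,d})\{d} + (a.(c.0)\{b} + (0 + 0)\{a,b,c}\{b}) ⊢ =a=> u1
  u1 = (c.0)\{b} ⊢ =c=> u2
  u2 = 0\{b} ⊢ stopped
LTS(Q): 3 reachable states
  v0 = rec X. (0\{b,c,d}\{a,c,d} + d.a.X)\{d} + (a.(c.0)\{b} + (0 + 0)\{a,b,c}\{b}) ⊢ =a=> v1
  v1 = (c.0)\{b} ⊢ =c=> v2
  v2 = 0\{b} ⊢ stopped
Coarsest stable partition (strong bisimilarity classes):
  B0 = {u0, v0}
  B1 = {u1, v1}
  B2 = {u2, v2}
u0 ∈ B0, v0 ∈ B0 → same block
Bisimilar ⇒ trace-equivalent.

YES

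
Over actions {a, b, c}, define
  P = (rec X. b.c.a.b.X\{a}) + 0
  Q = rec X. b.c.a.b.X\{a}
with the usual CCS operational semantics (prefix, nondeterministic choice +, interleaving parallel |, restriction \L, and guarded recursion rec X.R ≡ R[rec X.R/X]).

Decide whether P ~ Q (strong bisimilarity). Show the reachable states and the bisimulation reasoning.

bisimilar

LTS(P): 7 reachable states
  s0 = (rec X. b.c.a.b.X\{a}) + 0 | -b-> s1
  s1 = c.a.b.(rec X. b.c.a.b.X\{a})\{a} | -c-> s2
  s2 = a.b.(rec X. b.c.a.b.X\{a})\{a} | -a-> s3
  s3 = b.(rec X. b.c.a.b.X\{a})\{a} | -b-> s4
  s4 = (rec X. b.c.a.b.X\{a})\{a} | -b-> s5
  s5 = (c.a.b.(rec X. b.c.a.b.X\{a})\{a})\{a} | -c-> s6
  s6 = (a.b.(rec X. b.c.a.b.X\{a})\{a})\{a} | (no moves)
LTS(Q): 7 reachable states
  t0 = rec X. b.c.a.b.X\{a} | -b-> t1
  t1 = c.a.b.(rec X. b.c.a.b.X\{a})\{a} | -c-> t2
  t2 = a.b.(rec X. b.c.a.b.X\{a})\{a} | -a-> t3
  t3 = b.(rec X. b.c.a.b.X\{a})\{a} | -b-> t4
  t4 = (rec X. b.c.a.b.X\{a})\{a} | -b-> t5
  t5 = (c.a.b.(rec X. b.c.a.b.X\{a})\{a})\{a} | -c-> t6
  t6 = (a.b.(rec X. b.c.a.b.X\{a})\{a})\{a} | (no moves)
Partition-refinement fixed point:
  B0 = {s0, t0}
  B1 = {s1, t1}
  B2 = {s2, t2}
  B3 = {s3, t3}
  B4 = {s4, t4}
  B5 = {s5, t5}
  B6 = {s6, t6}
s0 ∈ B0, t0 ∈ B0 → same block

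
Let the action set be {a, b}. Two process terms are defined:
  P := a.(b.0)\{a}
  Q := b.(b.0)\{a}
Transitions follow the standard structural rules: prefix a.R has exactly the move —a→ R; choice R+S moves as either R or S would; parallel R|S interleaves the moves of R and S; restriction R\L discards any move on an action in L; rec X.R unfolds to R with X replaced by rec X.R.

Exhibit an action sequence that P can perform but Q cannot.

P's transition system — 3 states:
  u0 = a.(b.0)\{a} :: --a--▸ u1
  u1 = (b.0)\{a} :: --b--▸ u2
  u2 = 0\{a} :: deadlocked
Q's transition system — 3 states:
  v0 = b.(b.0)\{a} :: --b--▸ v1
  v1 = (b.0)\{a} :: --b--▸ v2
  v2 = 0\{a} :: deadlocked
Trace ⟨a⟩ through P, begin at {u0}:
  step 1 (a): {u1}
  P completes σ.
Trace ⟨a⟩ through Q, begin at {v0}:
  step 1 (a): ∅  — Q cannot continue

a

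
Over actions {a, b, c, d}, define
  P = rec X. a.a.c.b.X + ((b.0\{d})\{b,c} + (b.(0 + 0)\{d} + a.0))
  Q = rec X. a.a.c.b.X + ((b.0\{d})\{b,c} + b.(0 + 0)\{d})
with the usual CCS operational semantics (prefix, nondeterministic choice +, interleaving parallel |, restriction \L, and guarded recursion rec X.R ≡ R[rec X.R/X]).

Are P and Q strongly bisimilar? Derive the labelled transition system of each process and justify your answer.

P ≁ Q

LTS(P): 6 reachable states
  m0 = rec X. a.a.c.b.X + ((b.0\{d})\{b,c} + (b.(0 + 0)\{d} + a.0)) ⊢ —a→ m1, —a→ m2, —b→ m3
  m1 = 0 ⊢ ∅
  m2 = a.c.b.(rec X. a.a.c.b.X + ((b.0\{d})\{b,c} + (b.(0 + 0)\{d} + a.0))) ⊢ —a→ m4
  m3 = (0 + 0)\{d} ⊢ ∅
  m4 = c.b.(rec X. a.a.c.b.X + ((b.0\{d})\{b,c} + (b.(0 + 0)\{d} + a.0))) ⊢ —c→ m5
  m5 = b.(rec X. a.a.c.b.X + ((b.0\{d})\{b,c} + (b.(0 + 0)\{d} + a.0))) ⊢ —b→ m0
LTS(Q): 5 reachable states
  n0 = rec X. a.a.c.b.X + ((b.0\{d})\{b,c} + b.(0 + 0)\{d}) ⊢ —a→ n1, —b→ n2
  n1 = a.c.b.(rec X. a.a.c.b.X + ((b.0\{d})\{b,c} + b.(0 + 0)\{d})) ⊢ —a→ n3
  n2 = (0 + 0)\{d} ⊢ ∅
  n3 = c.b.(rec X. a.a.c.b.X + ((b.0\{d})\{b,c} + b.(0 + 0)\{d})) ⊢ —c→ n4
  n4 = b.(rec X. a.a.c.b.X + ((b.0\{d})\{b,c} + b.(0 + 0)\{d})) ⊢ —b→ n0
Coarsest stable partition (strong bisimilarity classes):
  B0 = {m0}
  B1 = {m1, m3, n2}
  B2 = {m2}
  B3 = {m4}
  B4 = {m5}
  B5 = {n0}
  B6 = {n1}
  B7 = {n3}
  B8 = {n4}
m0 ∈ B0, n0 ∈ B5 → different blocks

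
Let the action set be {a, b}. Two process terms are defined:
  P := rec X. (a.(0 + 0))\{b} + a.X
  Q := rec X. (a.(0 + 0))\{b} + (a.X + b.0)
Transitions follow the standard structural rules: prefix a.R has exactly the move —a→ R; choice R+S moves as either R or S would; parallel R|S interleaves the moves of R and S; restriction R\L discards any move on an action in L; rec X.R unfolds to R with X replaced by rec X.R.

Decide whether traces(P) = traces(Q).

trace-distinct — witness ⟨b⟩

Reachable graph of P (2 states):
  p0 = rec X. (a.(0 + 0))\{b} + a.X ⊢ -a-> p0, -a-> p1
  p1 = (0 + 0)\{b} ⊢ deadlocked
Reachable graph of Q (3 states):
  q0 = rec X. (a.(0 + 0))\{b} + (a.X + b.0) ⊢ -a-> q0, -a-> q1, -b-> q2
  q1 = (0 + 0)\{b} ⊢ deadlocked
  q2 = 0 ⊢ deadlocked
Run σ = ⟨b⟩ on Q: start {q0}
  [1] b ⇒ {q2}
  — Q admits the full trace.
Run σ = ⟨b⟩ on P: start {p0}
  [1] b ⇒ ∅  — P cannot continue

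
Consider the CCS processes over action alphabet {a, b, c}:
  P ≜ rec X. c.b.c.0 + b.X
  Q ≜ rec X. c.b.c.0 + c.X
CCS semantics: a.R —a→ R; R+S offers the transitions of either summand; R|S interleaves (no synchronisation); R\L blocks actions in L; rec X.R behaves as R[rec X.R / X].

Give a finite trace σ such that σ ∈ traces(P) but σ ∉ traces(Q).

b

Reachable graph of P (4 states):
  m0 = rec X. c.b.c.0 + b.X has moves --b--▸ m0, --c--▸ m1
  m1 = b.c.0 has moves --b--▸ m2
  m2 = c.0 has moves --c--▸ m3
  m3 = 0 has moves ·
Reachable graph of Q (4 states):
  n0 = rec X. c.b.c.0 + c.X has moves --c--▸ n0, --c--▸ n1
  n1 = b.c.0 has moves --b--▸ n2
  n2 = c.0 has moves --c--▸ n3
  n3 = 0 has moves ·
Executing b from P (initial set {m0}):
  step 1 (b): {m0}
  P completes σ.
Executing b from Q (initial set {n0}):
  step 1 (b): ∅ (Q stuck)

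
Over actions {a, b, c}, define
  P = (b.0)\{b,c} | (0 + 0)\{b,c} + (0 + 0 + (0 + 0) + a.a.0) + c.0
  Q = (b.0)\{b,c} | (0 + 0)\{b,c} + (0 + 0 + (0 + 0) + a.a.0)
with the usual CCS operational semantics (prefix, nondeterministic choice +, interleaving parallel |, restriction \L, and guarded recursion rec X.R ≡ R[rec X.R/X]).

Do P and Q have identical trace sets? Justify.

P's transition system — 3 states:
  p0 = (b.0)\{b,c} | (0 + 0)\{b,c} + (0 + 0 + (0 + 0) + a.a.0) + c.0 | —a→ p1, —c→ p2
  p1 = a.0 | —a→ p2
  p2 = 0 | ∅
Q's transition system — 3 states:
  q0 = (b.0)\{b,c} | (0 + 0)\{b,c} + (0 + 0 + (0 + 0) + a.a.0) | —a→ q1
  q1 = a.0 | —a→ q2
  q2 = 0 | ∅
Executing c from P (initial set {p0}):
  step 1 (c): {p2}
  ✓ P
Executing c from Q (initial set {q0}):
  step 1 (c): ∅ (Q stuck)

NO — witness ⟨c⟩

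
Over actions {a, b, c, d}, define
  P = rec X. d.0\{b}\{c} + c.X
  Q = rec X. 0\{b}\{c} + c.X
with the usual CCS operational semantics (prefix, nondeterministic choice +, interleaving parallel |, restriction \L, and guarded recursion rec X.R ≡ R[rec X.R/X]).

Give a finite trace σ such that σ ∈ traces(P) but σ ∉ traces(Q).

d

P's transition system — 2 states:
  u0 = rec X. d.0\{b}\{c} + c.X ⊢ =c=> u0, =d=> u1
  u1 = 0\{b}\{c} ⊢ ∅
Q's transition system — 1 states:
  v0 = rec X. 0\{b}\{c} + c.X ⊢ =c=> v0
Trace ⟨d⟩ through P, begin at {u0}:
  [1] d ⇒ {u1}
  P completes σ.
Trace ⟨d⟩ through Q, begin at {v0}:
  [1] d ⇒ ∅ (Q stuck)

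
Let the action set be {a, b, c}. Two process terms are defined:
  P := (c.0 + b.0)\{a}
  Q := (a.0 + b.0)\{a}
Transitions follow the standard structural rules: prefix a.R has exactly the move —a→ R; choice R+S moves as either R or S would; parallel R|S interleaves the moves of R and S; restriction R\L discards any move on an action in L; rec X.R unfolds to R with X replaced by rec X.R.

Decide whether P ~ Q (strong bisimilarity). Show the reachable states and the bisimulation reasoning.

Reachable graph of P (2 states):
  s0 = (c.0 + b.0)\{a} | --b--▸ s1, --c--▸ s1
  s1 = 0\{a} | (no moves)
Reachable graph of Q (2 states):
  t0 = (a.0 + b.0)\{a} | --b--▸ t1
  t1 = 0\{a} | (no moves)
Partition-refinement fixed point:
  B0 = {s0}
  B1 = {s1, t1}
  B2 = {t0}
s0 ∈ B0, t0 ∈ B2 → different blocks

not bisimilar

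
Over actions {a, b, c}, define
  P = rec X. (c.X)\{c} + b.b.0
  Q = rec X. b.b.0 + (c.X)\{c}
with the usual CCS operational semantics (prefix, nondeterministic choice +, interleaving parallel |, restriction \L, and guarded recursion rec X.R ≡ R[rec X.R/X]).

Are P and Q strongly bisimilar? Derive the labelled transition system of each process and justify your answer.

P's transition system — 3 states:
  s0 = rec X. (c.X)\{c} + b.b.0 ⊢ —b→ s1
  s1 = b.0 ⊢ —b→ s2
  s2 = 0 ⊢ (no moves)
Q's transition system — 3 states:
  t0 = rec X. b.b.0 + (c.X)\{c} ⊢ —b→ t1
  t1 = b.0 ⊢ —b→ t2
  t2 = 0 ⊢ (no moves)
Bisimilarity quotient blocks:
  B0 = {s0, t0}
  B1 = {s1, t1}
  B2 = {s2, t2}
s0 ∈ B0, t0 ∈ B0 → same block

bisimilar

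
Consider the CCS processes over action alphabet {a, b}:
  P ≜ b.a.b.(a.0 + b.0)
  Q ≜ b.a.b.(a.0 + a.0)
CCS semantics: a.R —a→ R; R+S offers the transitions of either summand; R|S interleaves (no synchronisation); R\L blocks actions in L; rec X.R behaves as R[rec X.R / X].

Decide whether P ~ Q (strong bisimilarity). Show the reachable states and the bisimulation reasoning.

Reachable graph of P (5 states):
  m0 = b.a.b.(a.0 + b.0) :: ··b··> m1
  m1 = a.b.(a.0 + b.0) :: ··a··> m2
  m2 = b.(a.0 + b.0) :: ··b··> m3
  m3 = a.0 + b.0 :: ··a··> m4, ··b··> m4
  m4 = 0 :: deadlocked
Reachable graph of Q (5 states):
  n0 = b.a.b.(a.0 + a.0) :: ··b··> n1
  n1 = a.b.(a.0 + a.0) :: ··a··> n2
  n2 = b.(a.0 + a.0) :: ··b··> n3
  n3 = a.0 + a.0 :: ··a··> n4
  n4 = 0 :: deadlocked
Coarsest stable partition (strong bisimilarity classes):
  B0 = {m0}
  B1 = {m1}
  B2 = {m2}
  B3 = {m3}
  B4 = {m4, n4}
  B5 = {n0}
  B6 = {n1}
  B7 = {n2}
  B8 = {n3}
m0 ∈ B0, n0 ∈ B5 → different blocks

P ≁ Q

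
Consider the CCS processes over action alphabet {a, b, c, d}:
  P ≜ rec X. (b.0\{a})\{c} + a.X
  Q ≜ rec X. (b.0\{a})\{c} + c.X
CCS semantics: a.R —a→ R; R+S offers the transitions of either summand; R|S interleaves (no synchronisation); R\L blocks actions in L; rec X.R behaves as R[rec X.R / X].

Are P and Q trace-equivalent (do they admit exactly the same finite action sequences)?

NO — witness ⟨a⟩

LTS(P): 2 reachable states
  m0 = rec X. (b.0\{a})\{c} + a.X ⊢ ··a··> m0, ··b··> m1
  m1 = 0\{a}\{c} ⊢ ·
LTS(Q): 2 reachable states
  n0 = rec X. (b.0\{a})\{c} + c.X ⊢ ··b··> n1, ··c··> n0
  n1 = 0\{a}\{c} ⊢ ·
Run σ = ⟨a⟩ on P: start {m0}
  step 1 (a): {m0}
  P completes σ.
Run σ = ⟨a⟩ on Q: start {n0}
  step 1 (a): ∅  — Q cannot continue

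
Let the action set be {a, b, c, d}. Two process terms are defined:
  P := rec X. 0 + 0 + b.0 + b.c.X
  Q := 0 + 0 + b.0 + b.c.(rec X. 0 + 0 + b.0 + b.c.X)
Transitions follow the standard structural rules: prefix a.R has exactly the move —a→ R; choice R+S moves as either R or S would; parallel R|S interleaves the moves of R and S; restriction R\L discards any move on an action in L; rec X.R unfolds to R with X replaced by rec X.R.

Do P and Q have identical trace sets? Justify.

YES

P's transition system — 3 states:
  u0 = rec X. 0 + 0 + b.0 + b.c.X has moves -b-> u1, -b-> u2
  u1 = 0 has moves stopped
  u2 = c.(rec X. 0 + 0 + b.0 + b.c.X) has moves -c-> u0
Q's transition system — 4 states:
  v0 = 0 + 0 + b.0 + b.c.(rec X. 0 + 0 + b.0 + b.c.X) has moves -b-> v1, -b-> v2
  v1 = 0 has moves stopped
  v2 = c.(rec X. 0 + 0 + b.0 + b.c.X) has moves -c-> v3
  v3 = rec X. 0 + 0 + b.0 + b.c.X has moves -b-> v1, -b-> v2
Bisimilarity quotient blocks:
  B0 = {u0, v0, v3}
  B1 = {u2, v2}
  B2 = {u1, v1}
u0 ∈ B0, v0 ∈ B0 → same block
Bisimilar ⇒ trace-equivalent.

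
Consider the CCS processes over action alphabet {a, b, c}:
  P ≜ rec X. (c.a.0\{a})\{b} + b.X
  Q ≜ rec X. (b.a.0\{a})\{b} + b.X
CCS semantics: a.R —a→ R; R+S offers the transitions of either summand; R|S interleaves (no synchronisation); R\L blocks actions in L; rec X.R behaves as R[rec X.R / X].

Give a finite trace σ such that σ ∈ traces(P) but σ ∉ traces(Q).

c

Reachable graph of P (3 states):
  u0 = rec X. (c.a.0\{a})\{b} + b.X | ··b··> u0, ··c··> u1
  u1 = (a.0\{a})\{b} | ··a··> u2
  u2 = 0\{a}\{b} | (no moves)
Reachable graph of Q (1 states):
  v0 = rec X. (b.a.0\{a})\{b} + b.X | ··b··> v0
Run σ = ⟨c⟩ on P: start {u0}
  after c @ step 1: {u1}
  ✓ P
Run σ = ⟨c⟩ on Q: start {v0}
  after c @ step 1: ∅  — Q cannot continue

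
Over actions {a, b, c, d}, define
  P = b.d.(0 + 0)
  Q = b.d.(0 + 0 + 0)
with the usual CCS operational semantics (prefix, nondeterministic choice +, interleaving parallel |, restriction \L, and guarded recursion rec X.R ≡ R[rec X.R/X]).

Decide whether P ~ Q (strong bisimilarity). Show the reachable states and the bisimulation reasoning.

YES

LTS(P): 3 reachable states
  u0 = b.d.(0 + 0) → —b→ u1
  u1 = d.(0 + 0) → —d→ u2
  u2 = 0 + 0 → ∅
LTS(Q): 3 reachable states
  v0 = b.d.(0 + 0 + 0) → —b→ v1
  v1 = d.(0 + 0 + 0) → —d→ v2
  v2 = 0 + 0 + 0 → ∅
Coarsest stable partition (strong bisimilarity classes):
  B0 = {u0, v0}
  B1 = {u1, v1}
  B2 = {u2, v2}
u0 ∈ B0, v0 ∈ B0 → same block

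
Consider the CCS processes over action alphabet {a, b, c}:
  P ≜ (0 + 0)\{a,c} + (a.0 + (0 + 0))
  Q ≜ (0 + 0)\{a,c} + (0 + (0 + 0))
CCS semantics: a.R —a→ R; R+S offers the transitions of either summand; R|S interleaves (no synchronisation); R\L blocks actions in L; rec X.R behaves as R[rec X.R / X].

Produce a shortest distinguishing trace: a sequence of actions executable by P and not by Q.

a

Reachable graph of P (2 states):
  m0 = (0 + 0)\{a,c} + (a.0 + (0 + 0)) → -a-> m1
  m1 = 0 → ·
Reachable graph of Q (1 states):
  n0 = (0 + 0)\{a,c} + (0 + (0 + 0)) → ·
Trace ⟨a⟩ through P, begin at {m0}:
  step 1 (a): {m1}
  ✓ P
Trace ⟨a⟩ through Q, begin at {n0}:
  step 1 (a): ∅ (Q stuck)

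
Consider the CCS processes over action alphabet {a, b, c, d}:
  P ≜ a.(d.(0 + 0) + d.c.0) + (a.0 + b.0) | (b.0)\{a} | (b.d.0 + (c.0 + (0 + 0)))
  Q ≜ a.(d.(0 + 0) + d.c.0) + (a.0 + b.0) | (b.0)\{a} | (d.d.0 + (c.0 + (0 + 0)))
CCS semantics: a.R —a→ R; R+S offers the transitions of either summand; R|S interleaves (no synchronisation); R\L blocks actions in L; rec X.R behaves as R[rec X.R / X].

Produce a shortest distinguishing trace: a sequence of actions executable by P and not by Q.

Reachable graph of P (16 states):
  s0 = a.(d.(0 + 0) + d.c.0) + (a.0 + b.0) | (b.0)\{a} | (b.d.0 + (c.0 + (0 + 0))) has moves --a--▸ s1, --a--▸ s2, --b--▸ s1, --b--▸ s3, --b--▸ s4, --c--▸ s5
  s1 = 0 | (b.0)\{a} | (b.d.0 + (c.0 + (0 + 0))) has moves --b--▸ s6, --b--▸ s7, --c--▸ s8
  s2 = d.(0 + 0) + d.c.0 has moves --d--▸ s10, --d--▸ s9
  s3 = (a.0 + b.0) | (b.0)\{a} | d.0 has moves --a--▸ s6, --b--▸ s11, --b--▸ s6, --d--▸ s5
  s4 = (a.0 + b.0) | 0\{a} | (b.d.0 + (c.0 + (0 + 0))) has moves --a--▸ s7, --b--▸ s11, --b--▸ s7, --c--▸ s12
  s5 = (a.0 + b.0) | (b.0)\{a} | 0 has moves --a--▸ s8, --b--▸ s12, --b--▸ s8
  s6 = 0 | (b.0)\{a} | d.0 has moves --b--▸ s13, --d--▸ s8
  s7 = 0 | 0\{a} | (b.d.0 + (c.0 + (0 + 0))) has moves --b--▸ s13, --c--▸ s14
  s8 = 0 | (b.0)\{a} | 0 has moves --b--▸ s14
  s9 = 0 + 0 has moves ∅
  s10 = c.0 has moves --c--▸ s15
  s11 = (a.0 + b.0) | 0\{a} | d.0 has moves --a--▸ s13, --b--▸ s13, --d--▸ s12
  s12 = (a.0 + b.0) | 0\{a} | 0 has moves --a--▸ s14, --b--▸ s14
  s13 = 0 | 0\{a} | d.0 has moves --d--▸ s14
  s14 = 0 | 0\{a} | 0 has moves ∅
  s15 = 0 has moves ∅
Reachable graph of Q (16 states):
  t0 = a.(d.(0 + 0) + d.c.0) + (a.0 + b.0) | (b.0)\{a} | (d.d.0 + (c.0 + (0 + 0))) has moves --a--▸ t1, --a--▸ t2, --b--▸ t1, --b--▸ t3, --c--▸ t4, --d--▸ t5
  t1 = 0 | (b.0)\{a} | (d.d.0 + (c.0 + (0 + 0))) has moves --b--▸ t6, --c--▸ t7, --d--▸ t8
  t2 = d.(0 + 0) + d.c.0 has moves --d--▸ t10, --d--▸ t9
  t3 = (a.0 + b.0) | 0\{a} | (d.d.0 + (c.0 + (0 + 0))) has moves --a--▸ t6, --b--▸ t6, --c--▸ t11, --d--▸ t12
  t4 = (a.0 + b.0) | (b.0)\{a} | 0 has moves --a--▸ t7, --b--▸ t11, --b--▸ t7
  t5 = (a.0 + b.0) | (b.0)\{a} | d.0 has moves --a--▸ t8, --b--▸ t12, --b--▸ t8, --d--▸ t4
  t6 = 0 | 0\{a} | (d.d.0 + (c.0 + (0 + 0))) has moves --c--▸ t13, --d--▸ t14
  t7 = 0 | (b.0)\{a} | 0 has moves --b--▸ t13
  t8 = 0 | (b.0)\{a} | d.0 has moves --b--▸ t14, --d--▸ t7
  t9 = 0 + 0 has moves ∅
  t10 = c.0 has moves --c--▸ t15
  t11 = (a.0 + b.0) | 0\{a} | 0 has moves --a--▸ t13, --b--▸ t13
  t12 = (a.0 + b.0) | 0\{a} | d.0 has moves --a--▸ t14, --b--▸ t14, --d--▸ t11
  t13 = 0 | 0\{a} | 0 has moves ∅
  t14 = 0 | 0\{a} | d.0 has moves --d--▸ t13
  t15 = 0 has moves ∅
Executing abb from P (initial set {s0}):
  step 1 (a): {s1, s2}
  step 2 (b): {s6, s7}
  step 3 (b): {s13}
  — P admits the full trace.
Executing abb from Q (initial set {t0}):
  step 1 (a): {t1, t2}
  step 2 (b): {t6}
  step 3 (b): no successor for Q

abb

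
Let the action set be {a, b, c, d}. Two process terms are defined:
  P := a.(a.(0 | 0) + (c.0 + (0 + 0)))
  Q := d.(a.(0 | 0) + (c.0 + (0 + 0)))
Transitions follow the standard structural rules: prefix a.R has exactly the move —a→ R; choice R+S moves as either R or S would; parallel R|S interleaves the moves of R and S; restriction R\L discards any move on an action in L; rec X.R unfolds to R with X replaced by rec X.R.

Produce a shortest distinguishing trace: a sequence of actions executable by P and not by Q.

P's transition system — 4 states:
  m0 = a.(a.(0 | 0) + (c.0 + (0 + 0))) ⊢ -a-> m1
  m1 = a.(0 | 0) + (c.0 + (0 + 0)) ⊢ -a-> m2, -c-> m3
  m2 = 0 | 0 ⊢ stopped
  m3 = 0 ⊢ stopped
Q's transition system — 4 states:
  n0 = d.(a.(0 | 0) + (c.0 + (0 + 0))) ⊢ -d-> n1
  n1 = a.(0 | 0) + (c.0 + (0 + 0)) ⊢ -a-> n2, -c-> n3
  n2 = 0 | 0 ⊢ stopped
  n3 = 0 ⊢ stopped
Trace ⟨a⟩ through P, begin at {m0}:
  after a @ step 1: {m1}
  — P admits the full trace.
Trace ⟨a⟩ through Q, begin at {n0}:
  after a @ step 1: ∅ (Q stuck)

a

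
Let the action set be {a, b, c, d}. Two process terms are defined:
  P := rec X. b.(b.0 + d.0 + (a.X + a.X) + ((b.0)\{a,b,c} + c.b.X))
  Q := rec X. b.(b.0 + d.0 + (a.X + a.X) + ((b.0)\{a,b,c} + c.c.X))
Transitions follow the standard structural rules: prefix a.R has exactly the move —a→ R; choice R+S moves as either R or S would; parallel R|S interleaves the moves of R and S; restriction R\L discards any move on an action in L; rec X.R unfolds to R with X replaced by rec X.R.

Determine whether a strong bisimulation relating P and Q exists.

NO

P's transition system — 4 states:
  s0 = rec X. b.(b.0 + d.0 + (a.X + a.X) + ((b.0)\{a,b,c} + c.b.X)) ⊢ -b-> s1
  s1 = b.0 + d.0 + (a.(rec X. b.(b.0 + d.0 + (a.X + a.X) + ((b.0)\{a,b,c} + c.b.X))) + a.(rec X. b.(b.0 + d.0 + (a.X + a.X) + ((b.0)\{a,b,c} + c.b.X)))) + ((b.0)\{a,b,c} + c.b.(rec X. b.(b.0 + d.0 + (a.X + a.X) + ((b.0)\{a,b,c} + c.b.X)))) ⊢ -a-> s0, -b-> s2, -c-> s3, -d-> s2
  s2 = 0 ⊢ ∅
  s3 = b.(rec X. b.(b.0 + d.0 + (a.X + a.X) + ((b.0)\{a,b,c} + c.b.X))) ⊢ -b-> s0
Q's transition system — 4 states:
  t0 = rec X. b.(b.0 + d.0 + (a.X + a.X) + ((b.0)\{a,b,c} + c.c.X)) ⊢ -b-> t1
  t1 = b.0 + d.0 + (a.(rec X. b.(b.0 + d.0 + (a.X + a.X) + ((b.0)\{a,b,c} + c.c.X))) + a.(rec X. b.(b.0 + d.0 + (a.X + a.X) + ((b.0)\{a,b,c} + c.c.X)))) + ((b.0)\{a,b,c} + c.c.(rec X. b.(b.0 + d.0 + (a.X + a.X) + ((b.0)\{a,b,c} + c.c.X)))) ⊢ -a-> t0, -b-> t2, -c-> t3, -d-> t2
  t2 = 0 ⊢ ∅
  t3 = c.(rec X. b.(b.0 + d.0 + (a.X + a.X) + ((b.0)\{a,b,c} + c.c.X))) ⊢ -c-> t0
Coarsest stable partition (strong bisimilarity classes):
  B0 = {s0}
  B1 = {s1}
  B2 = {s2, t2}
  B3 = {s3}
  B4 = {t0}
  B5 = {t1}
  B6 = {t3}
s0 ∈ B0, t0 ∈ B4 → different blocks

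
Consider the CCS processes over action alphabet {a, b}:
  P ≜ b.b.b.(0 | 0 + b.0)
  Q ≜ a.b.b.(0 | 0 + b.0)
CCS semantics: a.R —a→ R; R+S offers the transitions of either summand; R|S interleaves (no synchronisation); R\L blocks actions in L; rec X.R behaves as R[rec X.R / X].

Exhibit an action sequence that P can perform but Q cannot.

b

P's transition system — 5 states:
  m0 = b.b.b.(0 | 0 + b.0) ⊢ -b-> m1
  m1 = b.b.(0 | 0 + b.0) ⊢ -b-> m2
  m2 = b.(0 | 0 + b.0) ⊢ -b-> m3
  m3 = 0 | 0 + b.0 ⊢ -b-> m4
  m4 = 0 ⊢ stopped
Q's transition system — 5 states:
  n0 = a.b.b.(0 | 0 + b.0) ⊢ -a-> n1
  n1 = b.b.(0 | 0 + b.0) ⊢ -b-> n2
  n2 = b.(0 | 0 + b.0) ⊢ -b-> n3
  n3 = 0 | 0 + b.0 ⊢ -b-> n4
  n4 = 0 ⊢ stopped
Trace ⟨b⟩ through P, begin at {m0}:
  [1] b ⇒ {m1}
  — P admits the full trace.
Trace ⟨b⟩ through Q, begin at {n0}:
  [1] b ⇒ no successor for Q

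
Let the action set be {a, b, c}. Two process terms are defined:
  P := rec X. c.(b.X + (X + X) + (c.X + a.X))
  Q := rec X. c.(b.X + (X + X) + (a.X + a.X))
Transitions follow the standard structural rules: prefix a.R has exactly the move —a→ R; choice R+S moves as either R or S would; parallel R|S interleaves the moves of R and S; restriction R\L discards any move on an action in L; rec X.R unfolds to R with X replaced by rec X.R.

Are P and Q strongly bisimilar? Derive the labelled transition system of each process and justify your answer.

NO

Reachable graph of P (2 states):
  p0 = rec X. c.(b.X + (X + X) + (c.X + a.X)) → --c--▸ p1
  p1 = b.(rec X. c.(b.X + (X + X) + (c.X + a.X))) + ((rec X. c.(b.X + (X + X) + (c.X + a.X))) + (rec X. c.(b.X + (X + X) + (c.X + a.X)))) + (c.(rec X. c.(b.X + (X + X) + (c.X + a.X))) + a.(rec X. c.(b.X + (X + X) + (c.X + a.X)))) → --a--▸ p0, --b--▸ p0, --c--▸ p0, --c--▸ p1
Reachable graph of Q (2 states):
  q0 = rec X. c.(b.X + (X + X) + (a.X + a.X)) → --c--▸ q1
  q1 = b.(rec X. c.(b.X + (X + X) + (a.X + a.X))) + ((rec X. c.(b.X + (X + X) + (a.X + a.X))) + (rec X. c.(b.X + (X + X) + (a.X + a.X)))) + (a.(rec X. c.(b.X + (X + X) + (a.X + a.X))) + a.(rec X. c.(b.X + (X + X) + (a.X + a.X)))) → --a--▸ q0, --b--▸ q0, --c--▸ q1
Coarsest stable partition (strong bisimilarity classes):
  B0 = {p0}
  B1 = {p1}
  B2 = {q0}
  B3 = {q1}
p0 ∈ B0, q0 ∈ B2 → different blocks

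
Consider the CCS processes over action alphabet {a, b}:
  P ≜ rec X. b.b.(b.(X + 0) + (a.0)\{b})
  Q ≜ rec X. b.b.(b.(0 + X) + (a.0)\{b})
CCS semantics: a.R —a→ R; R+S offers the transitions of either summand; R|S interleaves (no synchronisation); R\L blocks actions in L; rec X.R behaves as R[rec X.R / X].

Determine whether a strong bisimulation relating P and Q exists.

Reachable graph of P (5 states):
  p0 = rec X. b.b.(b.(X + 0) + (a.0)\{b}) → ··b··> p1
  p1 = b.(b.((rec X. b.b.(b.(X + 0) + (a.0)\{b})) + 0) + (a.0)\{b}) → ··b··> p2
  p2 = b.((rec X. b.b.(b.(X + 0) + (a.0)\{b})) + 0) + (a.0)\{b} → ··a··> p3, ··b··> p4
  p3 = 0\{b} → stopped
  p4 = (rec X. b.b.(b.(X + 0) + (a.0)\{b})) + 0 → ··b··> p1
Reachable graph of Q (5 states):
  q0 = rec X. b.b.(b.(0 + X) + (a.0)\{b}) → ··b··> q1
  q1 = b.(b.(0 + (rec X. b.b.(b.(0 + X) + (a.0)\{b}))) + (a.0)\{b}) → ··b··> q2
  q2 = b.(0 + (rec X. b.b.(b.(0 + X) + (a.0)\{b}))) + (a.0)\{b} → ··a··> q3, ··b··> q4
  q3 = 0\{b} → stopped
  q4 = 0 + (rec X. b.b.(b.(0 + X) + (a.0)\{b})) → ··b··> q1
Bisimilarity quotient blocks:
  B0 = {p0, p4, q0, q4}
  B1 = {p1, q1}
  B2 = {p2, q2}
  B3 = {p3, q3}
p0 ∈ B0, q0 ∈ B0 → same block

P ~ Q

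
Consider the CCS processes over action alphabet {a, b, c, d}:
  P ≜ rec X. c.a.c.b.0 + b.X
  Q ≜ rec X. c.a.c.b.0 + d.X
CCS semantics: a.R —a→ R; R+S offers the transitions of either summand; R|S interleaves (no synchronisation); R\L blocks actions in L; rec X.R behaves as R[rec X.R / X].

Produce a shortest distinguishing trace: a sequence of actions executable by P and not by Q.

b

P's transition system — 5 states:
  u0 = rec X. c.a.c.b.0 + b.X ⊢ -b-> u0, -c-> u1
  u1 = a.c.b.0 ⊢ -a-> u2
  u2 = c.b.0 ⊢ -c-> u3
  u3 = b.0 ⊢ -b-> u4
  u4 = 0 ⊢ ·
Q's transition system — 5 states:
  v0 = rec X. c.a.c.b.0 + d.X ⊢ -c-> v1, -d-> v0
  v1 = a.c.b.0 ⊢ -a-> v2
  v2 = c.b.0 ⊢ -c-> v3
  v3 = b.0 ⊢ -b-> v4
  v4 = 0 ⊢ ·
Run σ = ⟨b⟩ on P: start {u0}
  step 1 (b): {u0}
  P completes σ.
Run σ = ⟨b⟩ on Q: start {v0}
  step 1 (b): ∅ (Q stuck)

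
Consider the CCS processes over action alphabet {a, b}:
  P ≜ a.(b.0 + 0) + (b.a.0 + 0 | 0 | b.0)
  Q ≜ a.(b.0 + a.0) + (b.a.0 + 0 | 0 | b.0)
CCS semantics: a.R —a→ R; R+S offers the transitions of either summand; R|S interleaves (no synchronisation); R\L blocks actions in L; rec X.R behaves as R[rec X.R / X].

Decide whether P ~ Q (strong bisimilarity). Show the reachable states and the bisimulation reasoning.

Reachable graph of P (5 states):
  p0 = a.(b.0 + 0) + (b.a.0 + 0 | 0 | b.0) → =a=> p1, =b=> p2, =b=> p3
  p1 = b.0 + 0 → =b=> p4
  p2 = 0 | 0 | 0 → stopped
  p3 = a.0 → =a=> p4
  p4 = 0 → stopped
Reachable graph of Q (5 states):
  q0 = a.(b.0 + a.0) + (b.a.0 + 0 | 0 | b.0) → =a=> q1, =b=> q2, =b=> q3
  q1 = b.0 + a.0 → =a=> q4, =b=> q4
  q2 = 0 | 0 | 0 → stopped
  q3 = a.0 → =a=> q4
  q4 = 0 → stopped
Bisimilarity quotient blocks:
  B0 = {p0}
  B1 = {p3, q3}
  B2 = {p2, p4, q2, q4}
  B3 = {p1}
  B4 = {q0}
  B5 = {q1}
p0 ∈ B0, q0 ∈ B4 → different blocks

NO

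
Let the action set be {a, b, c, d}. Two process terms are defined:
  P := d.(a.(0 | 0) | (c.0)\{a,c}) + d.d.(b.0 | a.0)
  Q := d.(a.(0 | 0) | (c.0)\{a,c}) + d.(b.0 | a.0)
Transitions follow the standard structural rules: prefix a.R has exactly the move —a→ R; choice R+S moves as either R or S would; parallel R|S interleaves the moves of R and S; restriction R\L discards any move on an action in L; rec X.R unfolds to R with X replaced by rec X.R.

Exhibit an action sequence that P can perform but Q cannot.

Reachable graph of P (8 states):
  p0 = d.(a.(0 | 0) | (c.0)\{a,c}) + d.d.(b.0 | a.0) ⊢ -d-> p1, -d-> p2
  p1 = a.(0 | 0) | (c.0)\{a,c} ⊢ -a-> p3
  p2 = d.(b.0 | a.0) ⊢ -d-> p4
  p3 = 0 | 0 | (c.0)\{a,c} ⊢ stopped
  p4 = b.0 | a.0 ⊢ -a-> p5, -b-> p6
  p5 = b.0 | 0 ⊢ -b-> p7
  p6 = 0 | a.0 ⊢ -a-> p7
  p7 = 0 | 0 ⊢ stopped
Reachable graph of Q (7 states):
  q0 = d.(a.(0 | 0) | (c.0)\{a,c}) + d.(b.0 | a.0) ⊢ -d-> q1, -d-> q2
  q1 = a.(0 | 0) | (c.0)\{a,c} ⊢ -a-> q3
  q2 = b.0 | a.0 ⊢ -a-> q4, -b-> q5
  q3 = 0 | 0 | (c.0)\{a,c} ⊢ stopped
  q4 = b.0 | 0 ⊢ -b-> q6
  q5 = 0 | a.0 ⊢ -a-> q6
  q6 = 0 | 0 ⊢ stopped
Run σ = ⟨dd⟩ on P: start {p0}
  [1] d ⇒ {p1, p2}
  [2] d ⇒ {p4}
  ✓ P
Run σ = ⟨dd⟩ on Q: start {q0}
  [1] d ⇒ {q1, q2}
  [2] d ⇒ ∅ (Q stuck)

dd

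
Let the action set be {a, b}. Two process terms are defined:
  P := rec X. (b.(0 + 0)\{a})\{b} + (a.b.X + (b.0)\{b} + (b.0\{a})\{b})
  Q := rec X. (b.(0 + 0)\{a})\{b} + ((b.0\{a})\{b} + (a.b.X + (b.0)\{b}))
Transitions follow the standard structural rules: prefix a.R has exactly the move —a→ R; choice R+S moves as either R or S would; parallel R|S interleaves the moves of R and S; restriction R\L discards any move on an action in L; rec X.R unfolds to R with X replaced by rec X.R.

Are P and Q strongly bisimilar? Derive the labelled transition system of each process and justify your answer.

LTS(P): 2 reachable states
  p0 = rec X. (b.(0 + 0)\{a})\{b} + (a.b.X + (b.0)\{b} + (b.0\{a})\{b}) :: ··a··> p1
  p1 = b.(rec X. (b.(0 + 0)\{a})\{b} + (a.b.X + (b.0)\{b} + (b.0\{a})\{b})) :: ··b··> p0
LTS(Q): 2 reachable states
  q0 = rec X. (b.(0 + 0)\{a})\{b} + ((b.0\{a})\{b} + (a.b.X + (b.0)\{b})) :: ··a··> q1
  q1 = b.(rec X. (b.(0 + 0)\{a})\{b} + ((b.0\{a})\{b} + (a.b.X + (b.0)\{b}))) :: ··b··> q0
Partition-refinement fixed point:
  B0 = {p0, q0}
  B1 = {p1, q1}
p0 ∈ B0, q0 ∈ B0 → same block

P ~ Q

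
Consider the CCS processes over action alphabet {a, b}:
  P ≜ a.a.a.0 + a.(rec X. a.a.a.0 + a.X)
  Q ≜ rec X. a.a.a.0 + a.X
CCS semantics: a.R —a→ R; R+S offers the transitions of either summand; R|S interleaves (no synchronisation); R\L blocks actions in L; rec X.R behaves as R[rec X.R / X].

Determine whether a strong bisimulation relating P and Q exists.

Reachable graph of P (5 states):
  p0 = a.a.a.0 + a.(rec X. a.a.a.0 + a.X) → =a=> p1, =a=> p2
  p1 = a.a.0 → =a=> p3
  p2 = rec X. a.a.a.0 + a.X → =a=> p1, =a=> p2
  p3 = a.0 → =a=> p4
  p4 = 0 → (no moves)
Reachable graph of Q (4 states):
  q0 = rec X. a.a.a.0 + a.X → =a=> q0, =a=> q1
  q1 = a.a.0 → =a=> q2
  q2 = a.0 → =a=> q3
  q3 = 0 → (no moves)
Partition-refinement fixed point:
  B0 = {p0, p2, q0}
  B1 = {p1, q1}
  B2 = {p3, q2}
  B3 = {p4, q3}
p0 ∈ B0, q0 ∈ B0 → same block

bisimilar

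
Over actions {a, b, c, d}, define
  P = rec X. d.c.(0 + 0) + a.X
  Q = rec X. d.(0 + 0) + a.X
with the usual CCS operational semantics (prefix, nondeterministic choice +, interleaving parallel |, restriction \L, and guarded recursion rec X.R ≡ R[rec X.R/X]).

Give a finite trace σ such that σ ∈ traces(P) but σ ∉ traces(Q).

dc

P's transition system — 3 states:
  m0 = rec X. d.c.(0 + 0) + a.X | ··a··> m0, ··d··> m1
  m1 = c.(0 + 0) | ··c··> m2
  m2 = 0 + 0 | (no moves)
Q's transition system — 2 states:
  n0 = rec X. d.(0 + 0) + a.X | ··a··> n0, ··d··> n1
  n1 = 0 + 0 | (no moves)
Trace ⟨dc⟩ through P, begin at {m0}:
  after d @ step 1: {m1}
  after c @ step 2: {m2}
  — P admits the full trace.
Trace ⟨dc⟩ through Q, begin at {n0}:
  after d @ step 1: {n1}
  after c @ step 2: ∅  — Q cannot continue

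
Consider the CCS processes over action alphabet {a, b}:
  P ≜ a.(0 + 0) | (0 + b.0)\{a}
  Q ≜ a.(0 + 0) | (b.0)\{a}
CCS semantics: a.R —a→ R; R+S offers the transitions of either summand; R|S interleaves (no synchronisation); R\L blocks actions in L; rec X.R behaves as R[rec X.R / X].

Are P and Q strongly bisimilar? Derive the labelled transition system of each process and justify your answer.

YES

Reachable graph of P (4 states):
  p0 = a.(0 + 0) | (0 + b.0)\{a} has moves —a→ p1, —b→ p2
  p1 = (0 + 0) | (0 + b.0)\{a} has moves —b→ p3
  p2 = a.(0 + 0) | 0\{a} has moves —a→ p3
  p3 = (0 + 0) | 0\{a} has moves stopped
Reachable graph of Q (4 states):
  q0 = a.(0 + 0) | (b.0)\{a} has moves —a→ q1, —b→ q2
  q1 = (0 + 0) | (b.0)\{a} has moves —b→ q3
  q2 = a.(0 + 0) | 0\{a} has moves —a→ q3
  q3 = (0 + 0) | 0\{a} has moves stopped
Partition-refinement fixed point:
  B0 = {p0, q0}
  B1 = {p1, q1}
  B2 = {p3, q3}
  B3 = {p2, q2}
p0 ∈ B0, q0 ∈ B0 → same block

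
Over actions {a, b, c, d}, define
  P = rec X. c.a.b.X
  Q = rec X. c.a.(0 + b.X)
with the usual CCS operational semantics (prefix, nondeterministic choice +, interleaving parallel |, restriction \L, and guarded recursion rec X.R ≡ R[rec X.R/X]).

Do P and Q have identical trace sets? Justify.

traces(P) = traces(Q)

Reachable graph of P (3 states):
  s0 = rec X. c.a.b.X | =c=> s1
  s1 = a.b.(rec X. c.a.b.X) | =a=> s2
  s2 = b.(rec X. c.a.b.X) | =b=> s0
Reachable graph of Q (3 states):
  t0 = rec X. c.a.(0 + b.X) | =c=> t1
  t1 = a.(0 + b.(rec X. c.a.(0 + b.X))) | =a=> t2
  t2 = 0 + b.(rec X. c.a.(0 + b.X)) | =b=> t0
Bisimilarity quotient blocks:
  B0 = {s0, t0}
  B1 = {s1, t1}
  B2 = {s2, t2}
s0 ∈ B0, t0 ∈ B0 → same block
Bisimilar ⇒ trace-equivalent.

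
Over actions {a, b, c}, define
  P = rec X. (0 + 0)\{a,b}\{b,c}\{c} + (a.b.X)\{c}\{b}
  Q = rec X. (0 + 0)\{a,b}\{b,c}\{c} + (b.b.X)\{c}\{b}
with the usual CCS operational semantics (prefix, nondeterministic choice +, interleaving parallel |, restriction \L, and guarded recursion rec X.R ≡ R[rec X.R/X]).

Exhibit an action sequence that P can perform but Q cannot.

Reachable graph of P (2 states):
  u0 = rec X. (0 + 0)\{a,b}\{b,c}\{c} + (a.b.X)\{c}\{b} | =a=> u1
  u1 = (b.(rec X. (0 + 0)\{a,b}\{b,c}\{c} + (a.b.X)\{c}\{b}))\{c}\{b} | deadlocked
Reachable graph of Q (1 states):
  v0 = rec X. (0 + 0)\{a,b}\{b,c}\{c} + (b.b.X)\{c}\{b} | deadlocked
Executing a from P (initial set {u0}):
  [1] a ⇒ {u1}
  P completes σ.
Executing a from Q (initial set {v0}):
  [1] a ⇒ ∅  — Q cannot continue

a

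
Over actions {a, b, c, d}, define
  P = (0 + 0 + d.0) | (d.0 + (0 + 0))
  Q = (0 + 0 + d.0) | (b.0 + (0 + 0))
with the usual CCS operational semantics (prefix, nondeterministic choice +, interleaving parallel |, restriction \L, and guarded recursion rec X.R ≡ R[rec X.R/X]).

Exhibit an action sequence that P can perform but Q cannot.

P's transition system — 4 states:
  s0 = (0 + 0 + d.0) | (d.0 + (0 + 0)) has moves --d--▸ s1, --d--▸ s2
  s1 = (0 + 0 + d.0) | 0 has moves --d--▸ s3
  s2 = 0 | (d.0 + (0 + 0)) has moves --d--▸ s3
  s3 = 0 | 0 has moves ∅
Q's transition system — 4 states:
  t0 = (0 + 0 + d.0) | (b.0 + (0 + 0)) has moves --b--▸ t1, --d--▸ t2
  t1 = (0 + 0 + d.0) | 0 has moves --d--▸ t3
  t2 = 0 | (b.0 + (0 + 0)) has moves --b--▸ t3
  t3 = 0 | 0 has moves ∅
Trace ⟨dd⟩ through P, begin at {s0}:
  step 1 (d): {s1, s2}
  step 2 (d): {s3}
  — P admits the full trace.
Trace ⟨dd⟩ through Q, begin at {t0}:
  step 1 (d): {t2}
  step 2 (d): no successor for Q

dd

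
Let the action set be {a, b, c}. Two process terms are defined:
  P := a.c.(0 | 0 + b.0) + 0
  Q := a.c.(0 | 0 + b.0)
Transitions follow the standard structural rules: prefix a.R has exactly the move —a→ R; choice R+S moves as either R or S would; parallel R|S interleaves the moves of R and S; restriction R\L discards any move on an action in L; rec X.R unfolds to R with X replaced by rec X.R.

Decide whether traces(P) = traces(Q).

LTS(P): 4 reachable states
  p0 = a.c.(0 | 0 + b.0) + 0 ⊢ -a-> p1
  p1 = c.(0 | 0 + b.0) ⊢ -c-> p2
  p2 = 0 | 0 + b.0 ⊢ -b-> p3
  p3 = 0 ⊢ ∅
LTS(Q): 4 reachable states
  q0 = a.c.(0 | 0 + b.0) ⊢ -a-> q1
  q1 = c.(0 | 0 + b.0) ⊢ -c-> q2
  q2 = 0 | 0 + b.0 ⊢ -b-> q3
  q3 = 0 ⊢ ∅
Coarsest stable partition (strong bisimilarity classes):
  B0 = {p0, q0}
  B1 = {p1, q1}
  B2 = {p2, q2}
  B3 = {p3, q3}
p0 ∈ B0, q0 ∈ B0 → same block
Bisimilar ⇒ trace-equivalent.

traces(P) = traces(Q)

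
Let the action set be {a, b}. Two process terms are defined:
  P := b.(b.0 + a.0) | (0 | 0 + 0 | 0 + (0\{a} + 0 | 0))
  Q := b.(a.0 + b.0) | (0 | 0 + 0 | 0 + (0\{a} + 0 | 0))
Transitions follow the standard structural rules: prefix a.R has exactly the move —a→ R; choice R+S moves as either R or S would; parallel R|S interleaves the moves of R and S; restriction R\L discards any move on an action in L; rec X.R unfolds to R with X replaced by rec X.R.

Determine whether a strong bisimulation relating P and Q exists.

P's transition system — 3 states:
  u0 = b.(b.0 + a.0) | (0 | 0 + 0 | 0 + (0\{a} + 0 | 0)) :: -b-> u1
  u1 = (b.0 + a.0) | (0 | 0 + 0 | 0 + (0\{a} + 0 | 0)) :: -a-> u2, -b-> u2
  u2 = 0 | (0 | 0 + 0 | 0 + (0\{a} + 0 | 0)) :: ·
Q's transition system — 3 states:
  v0 = b.(a.0 + b.0) | (0 | 0 + 0 | 0 + (0\{a} + 0 | 0)) :: -b-> v1
  v1 = (a.0 + b.0) | (0 | 0 + 0 | 0 + (0\{a} + 0 | 0)) :: -a-> v2, -b-> v2
  v2 = 0 | (0 | 0 + 0 | 0 + (0\{a} + 0 | 0)) :: ·
Coarsest stable partition (strong bisimilarity classes):
  B0 = {u0, v0}
  B1 = {u1, v1}
  B2 = {u2, v2}
u0 ∈ B0, v0 ∈ B0 → same block

YES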